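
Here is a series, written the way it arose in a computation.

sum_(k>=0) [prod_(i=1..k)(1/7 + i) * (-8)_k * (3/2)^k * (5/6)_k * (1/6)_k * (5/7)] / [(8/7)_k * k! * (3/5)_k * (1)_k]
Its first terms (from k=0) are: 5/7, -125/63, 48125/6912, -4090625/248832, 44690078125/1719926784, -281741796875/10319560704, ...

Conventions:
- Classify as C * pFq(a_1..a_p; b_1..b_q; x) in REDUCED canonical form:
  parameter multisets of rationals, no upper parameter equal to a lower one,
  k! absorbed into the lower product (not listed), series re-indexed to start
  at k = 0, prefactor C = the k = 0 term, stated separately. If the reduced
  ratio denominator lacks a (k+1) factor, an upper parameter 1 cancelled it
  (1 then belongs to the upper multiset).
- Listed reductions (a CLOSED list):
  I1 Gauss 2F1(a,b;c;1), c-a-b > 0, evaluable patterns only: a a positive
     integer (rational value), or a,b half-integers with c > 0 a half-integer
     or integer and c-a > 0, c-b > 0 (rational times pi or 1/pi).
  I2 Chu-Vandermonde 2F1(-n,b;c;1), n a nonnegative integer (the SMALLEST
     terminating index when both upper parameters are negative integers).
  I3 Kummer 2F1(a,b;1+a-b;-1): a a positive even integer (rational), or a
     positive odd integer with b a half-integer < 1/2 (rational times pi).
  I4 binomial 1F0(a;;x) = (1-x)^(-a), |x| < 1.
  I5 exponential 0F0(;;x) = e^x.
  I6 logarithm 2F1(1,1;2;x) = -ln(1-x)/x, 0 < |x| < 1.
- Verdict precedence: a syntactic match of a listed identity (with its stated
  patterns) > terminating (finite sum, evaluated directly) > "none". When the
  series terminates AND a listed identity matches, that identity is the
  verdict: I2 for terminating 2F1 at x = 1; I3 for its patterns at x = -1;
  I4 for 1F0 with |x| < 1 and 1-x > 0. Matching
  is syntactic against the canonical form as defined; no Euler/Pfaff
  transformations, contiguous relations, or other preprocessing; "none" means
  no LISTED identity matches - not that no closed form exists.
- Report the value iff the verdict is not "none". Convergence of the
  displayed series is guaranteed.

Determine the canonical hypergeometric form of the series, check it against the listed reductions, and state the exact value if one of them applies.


This is 5/7 * 3F2(-8, 1/6, 5/6; 3/5, 1; 3/2) in reduced canonical form. Verdict: terminating. (-8)_k vanishes past k = 8, leaving a 9-term sum, computed directly. Its exact value is 3365963943472987555/9203127553886257152.

Key step: x = (3/2) and the denominator's factorial ratio (prefactor 5/7) is a lower Pochhammer.
Step ratio: r(k) = (3/2) * (k-8) (k+1/6) (k+5/6) / [(k+3/5) (k+1) (k+1)] ; factor over Q: parameters, x = (3/2), and C = 5/7.


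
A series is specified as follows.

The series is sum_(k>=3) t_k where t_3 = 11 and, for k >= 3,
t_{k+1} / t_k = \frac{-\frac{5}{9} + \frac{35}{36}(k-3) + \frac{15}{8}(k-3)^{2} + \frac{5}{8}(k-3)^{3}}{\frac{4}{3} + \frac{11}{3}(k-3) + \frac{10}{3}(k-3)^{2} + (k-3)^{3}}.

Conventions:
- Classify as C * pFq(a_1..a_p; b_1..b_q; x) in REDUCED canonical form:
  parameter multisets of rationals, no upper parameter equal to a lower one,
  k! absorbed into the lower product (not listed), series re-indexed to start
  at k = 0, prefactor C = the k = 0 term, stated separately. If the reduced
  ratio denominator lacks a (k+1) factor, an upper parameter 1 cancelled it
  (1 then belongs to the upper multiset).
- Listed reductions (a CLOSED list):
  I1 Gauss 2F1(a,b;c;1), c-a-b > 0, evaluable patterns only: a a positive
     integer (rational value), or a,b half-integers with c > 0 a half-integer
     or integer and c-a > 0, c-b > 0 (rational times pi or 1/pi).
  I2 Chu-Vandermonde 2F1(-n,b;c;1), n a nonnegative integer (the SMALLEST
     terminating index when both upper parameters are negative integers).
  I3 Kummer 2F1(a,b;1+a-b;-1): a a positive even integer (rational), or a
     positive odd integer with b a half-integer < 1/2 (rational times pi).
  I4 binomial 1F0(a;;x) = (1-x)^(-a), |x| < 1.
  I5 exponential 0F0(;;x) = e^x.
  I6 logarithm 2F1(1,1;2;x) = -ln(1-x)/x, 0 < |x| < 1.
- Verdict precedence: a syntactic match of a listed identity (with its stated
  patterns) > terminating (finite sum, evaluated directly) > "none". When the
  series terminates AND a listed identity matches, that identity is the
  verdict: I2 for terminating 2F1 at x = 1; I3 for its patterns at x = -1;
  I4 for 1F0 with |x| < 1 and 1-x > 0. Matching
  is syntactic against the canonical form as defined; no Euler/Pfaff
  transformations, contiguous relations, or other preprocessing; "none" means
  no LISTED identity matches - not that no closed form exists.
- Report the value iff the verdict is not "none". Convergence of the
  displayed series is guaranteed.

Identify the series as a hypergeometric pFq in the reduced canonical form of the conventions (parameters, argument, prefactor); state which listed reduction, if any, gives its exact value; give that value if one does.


Reduced: x = \frac{5}{8}, 2F1, upper = {-\frac{1}{3}, 2}, lower = {1}, C = 11. Verdict: none. Every listed pattern misses the 2F1 form at \frac{5}{8}, upper {-\frac{1}{3}, 2}.

Key step: from the first term 11: the parameter 4/3 appears in both the upper and lower lists and cancels.
Ratio: r(k) = \frac{5}{8} * (k-\frac{1}{3}) (k+2) / [(k+1) (k+1)] - poly over poly, x = \frac{5}{8} from leading terms; C = 11 at k = 0.


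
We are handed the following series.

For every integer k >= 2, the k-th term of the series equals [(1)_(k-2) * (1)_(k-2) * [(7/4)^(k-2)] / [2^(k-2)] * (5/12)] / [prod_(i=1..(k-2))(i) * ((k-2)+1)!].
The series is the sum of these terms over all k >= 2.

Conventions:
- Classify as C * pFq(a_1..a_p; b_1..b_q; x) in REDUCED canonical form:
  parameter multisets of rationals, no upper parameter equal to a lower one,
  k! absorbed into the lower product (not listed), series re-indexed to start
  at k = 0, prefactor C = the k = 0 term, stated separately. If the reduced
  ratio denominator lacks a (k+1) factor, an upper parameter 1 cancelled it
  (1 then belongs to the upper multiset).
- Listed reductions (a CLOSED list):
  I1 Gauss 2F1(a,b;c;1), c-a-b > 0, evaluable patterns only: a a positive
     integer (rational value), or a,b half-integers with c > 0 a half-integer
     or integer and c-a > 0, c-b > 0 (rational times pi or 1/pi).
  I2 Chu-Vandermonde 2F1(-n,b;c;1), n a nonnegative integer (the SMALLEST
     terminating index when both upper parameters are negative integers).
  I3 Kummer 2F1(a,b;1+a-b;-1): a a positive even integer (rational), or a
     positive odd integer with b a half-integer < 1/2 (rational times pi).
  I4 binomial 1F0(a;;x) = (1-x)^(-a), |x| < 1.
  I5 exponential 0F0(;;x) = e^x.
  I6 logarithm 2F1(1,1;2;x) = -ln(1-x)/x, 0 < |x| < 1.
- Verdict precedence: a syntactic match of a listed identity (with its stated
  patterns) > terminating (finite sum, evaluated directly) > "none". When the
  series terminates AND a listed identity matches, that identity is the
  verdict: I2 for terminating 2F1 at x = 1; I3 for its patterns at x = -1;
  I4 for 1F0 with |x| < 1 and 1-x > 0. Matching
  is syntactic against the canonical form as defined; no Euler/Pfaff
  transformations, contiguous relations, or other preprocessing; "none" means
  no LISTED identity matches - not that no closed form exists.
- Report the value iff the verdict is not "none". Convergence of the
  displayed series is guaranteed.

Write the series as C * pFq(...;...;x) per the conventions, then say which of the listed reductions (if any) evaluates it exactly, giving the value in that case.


The tell: with t_0 = 5/12, the product of the first k integers (prefactor 5/12) is k!.
Ratio: r(k) = (7/8) * (k+1) (k+1) / [(k+2) (k+1)] - rational in k, leading ratio (7/8); with t_0 = 5/12, classification follows.

Prefactor 5/12, argument 7/8: 2F1 with upper {1, 1} over lower {2}. Verdict: the logarithmic series (I6) fires (the logarithm: parameters (1,1;2), x = 7/8). Hence: (-10/21) * ln(1/8).


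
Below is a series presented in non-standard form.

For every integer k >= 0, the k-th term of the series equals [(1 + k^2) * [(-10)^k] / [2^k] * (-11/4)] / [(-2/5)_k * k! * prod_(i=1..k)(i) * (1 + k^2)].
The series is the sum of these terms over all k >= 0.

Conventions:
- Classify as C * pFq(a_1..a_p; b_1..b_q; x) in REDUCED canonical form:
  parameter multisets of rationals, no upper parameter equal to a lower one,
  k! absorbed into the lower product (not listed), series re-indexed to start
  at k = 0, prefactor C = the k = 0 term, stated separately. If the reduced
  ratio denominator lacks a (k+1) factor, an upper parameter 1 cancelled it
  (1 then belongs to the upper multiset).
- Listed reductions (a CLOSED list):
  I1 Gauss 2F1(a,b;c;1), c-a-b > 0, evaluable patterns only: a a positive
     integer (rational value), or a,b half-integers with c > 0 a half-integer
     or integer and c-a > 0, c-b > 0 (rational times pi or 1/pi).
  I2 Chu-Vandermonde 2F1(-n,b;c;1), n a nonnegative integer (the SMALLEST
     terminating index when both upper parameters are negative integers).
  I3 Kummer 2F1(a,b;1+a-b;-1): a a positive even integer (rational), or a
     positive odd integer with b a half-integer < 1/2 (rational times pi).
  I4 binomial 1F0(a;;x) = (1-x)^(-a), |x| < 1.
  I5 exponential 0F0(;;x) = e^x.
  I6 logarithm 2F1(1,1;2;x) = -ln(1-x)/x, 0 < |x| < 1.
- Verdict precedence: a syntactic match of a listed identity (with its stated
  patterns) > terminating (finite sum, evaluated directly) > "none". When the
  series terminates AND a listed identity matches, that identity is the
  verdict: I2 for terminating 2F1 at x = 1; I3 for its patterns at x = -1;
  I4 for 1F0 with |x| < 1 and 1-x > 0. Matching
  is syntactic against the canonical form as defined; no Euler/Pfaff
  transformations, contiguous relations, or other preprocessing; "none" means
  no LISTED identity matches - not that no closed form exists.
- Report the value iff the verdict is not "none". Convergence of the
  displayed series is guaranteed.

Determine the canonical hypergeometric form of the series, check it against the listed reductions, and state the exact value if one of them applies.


Reduced: x = -5, 0F2, upper = {-}, lower = {-2/5, 1}, C = -11/4. Verdict: none. No listed pattern accepts 0F2(-; -2/5, 1; -5).

Key step: from the first term -11/4: the lower running product (C = -11/4) is a rising factorial.
Adjacent-term ratio: r(k) = (-5) * 1 / [(k-2/5) (k+1) (k+1)] - rational in k. x = (-5); t_0 = -11/4; negate the roots.


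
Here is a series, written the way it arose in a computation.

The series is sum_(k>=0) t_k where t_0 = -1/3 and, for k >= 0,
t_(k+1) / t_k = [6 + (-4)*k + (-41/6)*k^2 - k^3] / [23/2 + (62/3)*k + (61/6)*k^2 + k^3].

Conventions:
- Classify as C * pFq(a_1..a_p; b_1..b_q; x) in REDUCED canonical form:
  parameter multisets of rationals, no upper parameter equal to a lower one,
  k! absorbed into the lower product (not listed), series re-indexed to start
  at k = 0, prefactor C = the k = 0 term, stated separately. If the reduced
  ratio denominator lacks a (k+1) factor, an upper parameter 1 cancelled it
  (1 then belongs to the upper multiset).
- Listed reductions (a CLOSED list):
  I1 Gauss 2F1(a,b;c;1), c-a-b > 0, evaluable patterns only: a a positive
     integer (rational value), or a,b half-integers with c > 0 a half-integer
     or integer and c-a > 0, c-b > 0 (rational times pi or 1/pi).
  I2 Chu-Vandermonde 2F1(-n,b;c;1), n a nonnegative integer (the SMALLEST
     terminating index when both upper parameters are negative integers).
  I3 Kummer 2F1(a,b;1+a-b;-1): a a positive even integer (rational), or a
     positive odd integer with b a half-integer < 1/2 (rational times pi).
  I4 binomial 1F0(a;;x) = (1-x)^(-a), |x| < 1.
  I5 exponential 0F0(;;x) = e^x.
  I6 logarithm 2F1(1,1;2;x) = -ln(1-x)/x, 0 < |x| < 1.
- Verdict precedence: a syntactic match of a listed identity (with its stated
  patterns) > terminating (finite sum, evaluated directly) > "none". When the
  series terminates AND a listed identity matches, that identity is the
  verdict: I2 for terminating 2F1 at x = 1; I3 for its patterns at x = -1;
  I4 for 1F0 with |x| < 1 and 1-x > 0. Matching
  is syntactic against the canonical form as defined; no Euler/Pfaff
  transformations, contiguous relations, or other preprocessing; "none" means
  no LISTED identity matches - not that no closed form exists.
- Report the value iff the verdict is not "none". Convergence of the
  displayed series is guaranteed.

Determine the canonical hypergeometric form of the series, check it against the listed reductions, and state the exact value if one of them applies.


The series (x = -1) is 2F1: upper {-2/3, 6}, lower {23/3}, prefactor -1/3. Verdict at x = -1: Kummer (I3) matches (x = -1; c = 23/3 equals 1+a-b for upper {-2/3, 6}: listed pattern). Sum: -119/243.

Key observation: with t_0 = -1/3, the ratio is unreduced: k + 3/2 divides both sides (prefactor -1/3).
Ratio: r(k) = (-1) * (k-2/3) (k+6) / [(k+23/3) (k+1)] - rational; roots negated = parameters, x = (-1), C = -1/3.


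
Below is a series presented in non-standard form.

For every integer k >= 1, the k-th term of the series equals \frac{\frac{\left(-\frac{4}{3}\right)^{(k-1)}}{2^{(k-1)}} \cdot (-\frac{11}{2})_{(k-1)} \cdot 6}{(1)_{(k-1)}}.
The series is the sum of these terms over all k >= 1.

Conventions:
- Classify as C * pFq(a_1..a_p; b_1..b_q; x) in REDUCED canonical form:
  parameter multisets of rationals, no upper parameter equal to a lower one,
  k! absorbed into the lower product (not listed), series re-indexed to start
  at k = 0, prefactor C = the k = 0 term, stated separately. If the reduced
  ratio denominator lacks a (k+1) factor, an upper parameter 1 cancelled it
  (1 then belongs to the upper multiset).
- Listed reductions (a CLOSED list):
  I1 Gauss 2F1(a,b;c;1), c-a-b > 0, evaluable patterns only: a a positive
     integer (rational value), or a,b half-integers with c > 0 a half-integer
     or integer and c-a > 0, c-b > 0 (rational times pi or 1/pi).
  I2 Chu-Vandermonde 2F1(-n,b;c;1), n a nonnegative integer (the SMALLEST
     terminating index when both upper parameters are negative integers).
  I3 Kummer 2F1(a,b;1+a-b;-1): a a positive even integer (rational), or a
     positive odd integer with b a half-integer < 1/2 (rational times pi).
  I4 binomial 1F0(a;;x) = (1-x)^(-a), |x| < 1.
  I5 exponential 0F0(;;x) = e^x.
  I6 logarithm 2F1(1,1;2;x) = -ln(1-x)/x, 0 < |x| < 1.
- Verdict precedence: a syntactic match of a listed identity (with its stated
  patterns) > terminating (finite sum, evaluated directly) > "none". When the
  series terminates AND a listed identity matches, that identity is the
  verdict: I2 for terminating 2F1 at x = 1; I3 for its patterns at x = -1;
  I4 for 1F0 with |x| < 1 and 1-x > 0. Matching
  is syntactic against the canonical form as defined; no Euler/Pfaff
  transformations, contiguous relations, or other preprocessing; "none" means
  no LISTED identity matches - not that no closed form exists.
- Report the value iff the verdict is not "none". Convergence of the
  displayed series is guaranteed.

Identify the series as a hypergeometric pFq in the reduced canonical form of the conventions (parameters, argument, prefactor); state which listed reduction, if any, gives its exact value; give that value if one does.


Canonical form: C = 6 times 1F0 with upper {-\frac{11}{2}}, lower {-}, x = -\frac{2}{3}. Verdict: binomial (I4) matches (the 1F0 binomial series: exponent 11/2, x = -\frac{2}{3}). Sum: 6 \cdot \left(\frac{5}{3}\right)^{\frac{11}{2}}.

The tell: with t_0 = 6, the two k-th powers (prefactor 6) combine into one argument.
Adjacent-term ratio: r(k) = -\frac{2}{3} * (k-\frac{11}{2}) / [(k+1)] - rational; roots negated = parameters, x = -\frac{2}{3}, C = 6.


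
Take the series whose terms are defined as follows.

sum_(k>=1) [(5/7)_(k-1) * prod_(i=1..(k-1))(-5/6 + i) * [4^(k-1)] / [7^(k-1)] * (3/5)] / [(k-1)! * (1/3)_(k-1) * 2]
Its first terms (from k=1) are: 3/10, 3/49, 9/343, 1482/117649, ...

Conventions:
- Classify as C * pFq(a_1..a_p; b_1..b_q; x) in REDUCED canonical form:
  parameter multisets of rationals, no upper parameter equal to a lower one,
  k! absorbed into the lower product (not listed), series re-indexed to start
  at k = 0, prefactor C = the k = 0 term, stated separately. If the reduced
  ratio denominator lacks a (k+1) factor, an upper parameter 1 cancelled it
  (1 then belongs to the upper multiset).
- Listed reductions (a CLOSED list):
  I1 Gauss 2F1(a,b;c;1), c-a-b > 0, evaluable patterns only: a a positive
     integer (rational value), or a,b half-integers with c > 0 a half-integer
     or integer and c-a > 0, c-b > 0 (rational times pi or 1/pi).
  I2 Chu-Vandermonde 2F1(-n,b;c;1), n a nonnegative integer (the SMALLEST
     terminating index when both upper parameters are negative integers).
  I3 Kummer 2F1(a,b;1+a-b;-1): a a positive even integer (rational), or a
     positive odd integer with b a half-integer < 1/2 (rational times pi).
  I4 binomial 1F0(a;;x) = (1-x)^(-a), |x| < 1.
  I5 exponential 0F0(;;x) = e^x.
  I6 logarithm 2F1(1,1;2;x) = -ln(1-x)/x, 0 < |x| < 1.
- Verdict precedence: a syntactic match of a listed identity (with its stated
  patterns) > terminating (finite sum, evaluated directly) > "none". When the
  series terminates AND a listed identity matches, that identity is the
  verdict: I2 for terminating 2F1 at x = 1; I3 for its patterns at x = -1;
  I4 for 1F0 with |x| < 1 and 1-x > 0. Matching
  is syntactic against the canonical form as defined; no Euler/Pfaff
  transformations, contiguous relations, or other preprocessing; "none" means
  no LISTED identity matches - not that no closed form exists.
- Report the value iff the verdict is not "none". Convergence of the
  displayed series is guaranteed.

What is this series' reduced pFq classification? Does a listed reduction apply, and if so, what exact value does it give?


Key observation: t_0 = 3/10 here, and the two geometric factors (prefactor 3/10) combine into one argument.
Step ratio: r(k) = (4/7) * (k+1/6) (k+5/7) / [(k+1/3) (k+1)] - rational; roots negated = parameters, x = (4/7), C = 3/10.

With C = 3/10: the canonical form is 2F1(1/6, 5/7; 1/3; 4/7). Verdict: no listed reduction: x = 4/7 and upper {1/6, 5/7} fail every I1-I6 pattern.


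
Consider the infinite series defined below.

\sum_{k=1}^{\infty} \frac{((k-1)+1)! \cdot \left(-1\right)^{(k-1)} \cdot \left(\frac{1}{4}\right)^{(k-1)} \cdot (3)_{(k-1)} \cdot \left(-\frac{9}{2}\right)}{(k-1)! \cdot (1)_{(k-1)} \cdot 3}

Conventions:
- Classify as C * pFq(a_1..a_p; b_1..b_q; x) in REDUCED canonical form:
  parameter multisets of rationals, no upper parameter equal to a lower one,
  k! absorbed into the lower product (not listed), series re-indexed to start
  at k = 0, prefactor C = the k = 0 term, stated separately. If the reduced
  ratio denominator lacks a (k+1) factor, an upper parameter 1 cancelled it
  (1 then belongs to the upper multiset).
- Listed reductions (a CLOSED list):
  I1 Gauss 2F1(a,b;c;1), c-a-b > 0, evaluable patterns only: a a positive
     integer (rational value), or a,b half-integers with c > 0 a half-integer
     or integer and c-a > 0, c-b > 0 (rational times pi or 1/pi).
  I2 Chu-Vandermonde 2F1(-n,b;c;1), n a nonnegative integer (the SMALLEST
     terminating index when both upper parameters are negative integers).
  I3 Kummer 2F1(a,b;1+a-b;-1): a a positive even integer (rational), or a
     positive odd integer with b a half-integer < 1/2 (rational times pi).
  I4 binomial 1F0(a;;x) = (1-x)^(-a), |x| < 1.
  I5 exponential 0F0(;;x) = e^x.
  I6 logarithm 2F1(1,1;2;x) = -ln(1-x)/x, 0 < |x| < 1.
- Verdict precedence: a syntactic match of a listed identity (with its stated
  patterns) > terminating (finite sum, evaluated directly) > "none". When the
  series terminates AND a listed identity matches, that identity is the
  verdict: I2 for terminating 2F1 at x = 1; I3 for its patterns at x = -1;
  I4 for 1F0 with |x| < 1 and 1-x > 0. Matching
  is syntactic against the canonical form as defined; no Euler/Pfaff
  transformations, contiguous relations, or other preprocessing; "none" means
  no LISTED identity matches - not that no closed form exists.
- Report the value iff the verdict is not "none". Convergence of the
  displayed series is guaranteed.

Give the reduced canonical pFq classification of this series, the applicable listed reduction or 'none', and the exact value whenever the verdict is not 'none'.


At argument -\frac{1}{4}: a 2F1 with upper {2, 3}, lower {1}, scaled by C = -\frac{3}{2}. Verdict: no listed reduction: x = -\frac{1}{4} and upper {2, 3} fail every I1-I6 pattern.

Key observation: with t_0 = -\frac{3}{2}, the (-1)^k factor (C = -3/2) folds into the argument's sign.
Ratio: r(k) = -\frac{1}{4} * (k+2) (k+3) / [(k+1) (k+1)] - rational in k. x = -\frac{1}{4}; t_0 = -\frac{3}{2}; negate the roots.


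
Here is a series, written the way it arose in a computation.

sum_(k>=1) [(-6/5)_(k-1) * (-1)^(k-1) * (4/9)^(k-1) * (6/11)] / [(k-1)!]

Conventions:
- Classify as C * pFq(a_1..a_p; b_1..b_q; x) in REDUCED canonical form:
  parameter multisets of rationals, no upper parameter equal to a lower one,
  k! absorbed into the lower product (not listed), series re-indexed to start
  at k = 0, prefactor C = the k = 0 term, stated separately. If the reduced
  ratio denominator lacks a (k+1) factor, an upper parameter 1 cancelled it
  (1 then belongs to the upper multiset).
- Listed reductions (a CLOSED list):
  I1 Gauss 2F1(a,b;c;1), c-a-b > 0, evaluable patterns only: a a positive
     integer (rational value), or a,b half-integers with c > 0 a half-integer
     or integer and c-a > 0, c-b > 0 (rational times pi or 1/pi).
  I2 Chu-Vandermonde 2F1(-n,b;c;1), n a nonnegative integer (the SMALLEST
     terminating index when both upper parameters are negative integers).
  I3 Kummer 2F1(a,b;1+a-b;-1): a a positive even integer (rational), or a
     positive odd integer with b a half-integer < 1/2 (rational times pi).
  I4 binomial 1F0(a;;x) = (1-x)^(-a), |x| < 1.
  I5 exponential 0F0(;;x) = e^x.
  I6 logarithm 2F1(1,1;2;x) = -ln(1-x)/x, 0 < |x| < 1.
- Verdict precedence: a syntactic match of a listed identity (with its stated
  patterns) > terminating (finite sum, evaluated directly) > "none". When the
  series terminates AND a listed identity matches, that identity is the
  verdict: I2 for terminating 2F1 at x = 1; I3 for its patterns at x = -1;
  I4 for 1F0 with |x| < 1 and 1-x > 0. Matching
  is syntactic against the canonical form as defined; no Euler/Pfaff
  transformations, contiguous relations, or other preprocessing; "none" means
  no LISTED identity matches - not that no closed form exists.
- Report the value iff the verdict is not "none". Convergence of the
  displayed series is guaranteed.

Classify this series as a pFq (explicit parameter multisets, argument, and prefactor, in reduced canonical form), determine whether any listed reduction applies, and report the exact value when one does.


Key observation: t_0 being 6/11, the (-1)^k factor (prefactor 6/11) folds into the argument's sign.
Consecutive-term ratio: r(k) = (-4/9) * (k-6/5) / [(k+1)] ; factor over Q: parameters, x = (-4/9), and C = 6/11.

Canonical form: C = 6/11 times 1F0 with upper {-6/5}, lower {-}, x = -4/9. Verdict: binomial (I4) applies (the 1F0 binomial series: exponent 6/5, x = -4/9). Sum: (6/11) * (13/9)^(6/5).


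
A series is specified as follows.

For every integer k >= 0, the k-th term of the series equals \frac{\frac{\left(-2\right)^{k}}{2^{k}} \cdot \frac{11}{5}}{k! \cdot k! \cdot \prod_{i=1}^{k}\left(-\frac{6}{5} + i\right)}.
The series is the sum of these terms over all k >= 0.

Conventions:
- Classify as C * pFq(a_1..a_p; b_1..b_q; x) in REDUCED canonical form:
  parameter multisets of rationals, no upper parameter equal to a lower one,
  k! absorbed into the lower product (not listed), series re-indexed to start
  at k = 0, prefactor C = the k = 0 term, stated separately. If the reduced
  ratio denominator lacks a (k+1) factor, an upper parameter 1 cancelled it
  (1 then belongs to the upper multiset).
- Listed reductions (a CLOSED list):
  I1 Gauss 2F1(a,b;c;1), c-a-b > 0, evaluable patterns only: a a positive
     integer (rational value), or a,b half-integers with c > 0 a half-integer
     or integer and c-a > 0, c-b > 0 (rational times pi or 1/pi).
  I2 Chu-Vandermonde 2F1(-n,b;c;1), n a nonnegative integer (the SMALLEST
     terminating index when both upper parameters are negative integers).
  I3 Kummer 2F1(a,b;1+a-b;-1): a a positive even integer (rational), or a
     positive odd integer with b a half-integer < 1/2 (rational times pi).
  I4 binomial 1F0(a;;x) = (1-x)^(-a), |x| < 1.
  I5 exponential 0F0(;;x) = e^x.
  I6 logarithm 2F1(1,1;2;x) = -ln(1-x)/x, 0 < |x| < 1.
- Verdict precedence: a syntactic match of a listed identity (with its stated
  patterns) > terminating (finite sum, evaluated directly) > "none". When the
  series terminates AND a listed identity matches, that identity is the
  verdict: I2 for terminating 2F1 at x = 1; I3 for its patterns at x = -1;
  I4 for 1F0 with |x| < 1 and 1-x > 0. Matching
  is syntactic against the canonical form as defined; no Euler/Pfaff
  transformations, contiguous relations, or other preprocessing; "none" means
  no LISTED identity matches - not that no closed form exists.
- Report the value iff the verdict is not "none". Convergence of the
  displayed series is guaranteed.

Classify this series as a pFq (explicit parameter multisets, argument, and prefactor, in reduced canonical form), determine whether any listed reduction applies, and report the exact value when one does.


Classification (C = \frac{11}{5}): 0F2 with upper {-}, lower {-\frac{1}{5}, 1}, argument x = -1. Verdict: none. A 0F2 with upper {-} fits none of I1-I6 at x = -1; the sum runs forever.

Structural cue: x = -1 and the two k-th powers (C = 11/5) combine into one argument.
Ratio: r(k) = -1 * 1 / [(k-\frac{1}{5}) (k+1) (k+1)] - rational in k. x = -1; t_0 = \frac{11}{5}; negate the roots.


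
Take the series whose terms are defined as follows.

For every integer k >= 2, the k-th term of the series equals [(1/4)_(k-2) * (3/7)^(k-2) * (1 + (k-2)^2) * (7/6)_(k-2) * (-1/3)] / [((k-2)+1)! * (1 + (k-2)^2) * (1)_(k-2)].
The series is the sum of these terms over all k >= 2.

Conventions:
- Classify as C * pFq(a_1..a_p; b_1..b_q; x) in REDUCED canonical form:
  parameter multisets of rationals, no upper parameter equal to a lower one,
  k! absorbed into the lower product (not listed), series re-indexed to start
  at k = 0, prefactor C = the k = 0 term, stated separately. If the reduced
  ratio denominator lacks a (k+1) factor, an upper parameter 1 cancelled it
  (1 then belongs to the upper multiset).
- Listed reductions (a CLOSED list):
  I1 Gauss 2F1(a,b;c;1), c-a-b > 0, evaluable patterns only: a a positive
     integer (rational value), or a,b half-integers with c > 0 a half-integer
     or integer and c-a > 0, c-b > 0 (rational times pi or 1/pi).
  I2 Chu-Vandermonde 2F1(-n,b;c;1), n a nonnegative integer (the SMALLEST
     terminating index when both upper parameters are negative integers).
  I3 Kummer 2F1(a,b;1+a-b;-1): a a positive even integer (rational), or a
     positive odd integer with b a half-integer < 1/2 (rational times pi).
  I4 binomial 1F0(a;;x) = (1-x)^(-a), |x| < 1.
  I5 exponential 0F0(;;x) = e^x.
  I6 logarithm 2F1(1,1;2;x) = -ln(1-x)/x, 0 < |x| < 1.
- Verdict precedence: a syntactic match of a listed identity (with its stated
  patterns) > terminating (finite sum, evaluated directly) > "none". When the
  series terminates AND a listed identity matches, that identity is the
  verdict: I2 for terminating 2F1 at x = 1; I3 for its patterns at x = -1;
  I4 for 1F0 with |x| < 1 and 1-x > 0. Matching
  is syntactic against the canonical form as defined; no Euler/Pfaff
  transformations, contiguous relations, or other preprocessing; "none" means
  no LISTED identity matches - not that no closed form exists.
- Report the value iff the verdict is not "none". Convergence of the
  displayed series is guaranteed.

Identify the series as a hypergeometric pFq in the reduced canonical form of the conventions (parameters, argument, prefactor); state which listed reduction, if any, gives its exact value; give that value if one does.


At argument 3/7: a 2F1 with upper {1/4, 7/6}, lower {2}, scaled by C = -1/3. Verdict: none. No listed pattern accepts 2F1(1/4, 7/6; 2; 3/7).

The tell: t_0 = -1/3 here, and the denominator's factorial ratio (C = -1/3) is a lower Pochhammer.
Step ratio: r(k) = (3/7) * (k+1/4) (k+7/6) / [(k+2) (k+1)] - rational; roots negated = parameters, x = (3/7), C = -1/3.


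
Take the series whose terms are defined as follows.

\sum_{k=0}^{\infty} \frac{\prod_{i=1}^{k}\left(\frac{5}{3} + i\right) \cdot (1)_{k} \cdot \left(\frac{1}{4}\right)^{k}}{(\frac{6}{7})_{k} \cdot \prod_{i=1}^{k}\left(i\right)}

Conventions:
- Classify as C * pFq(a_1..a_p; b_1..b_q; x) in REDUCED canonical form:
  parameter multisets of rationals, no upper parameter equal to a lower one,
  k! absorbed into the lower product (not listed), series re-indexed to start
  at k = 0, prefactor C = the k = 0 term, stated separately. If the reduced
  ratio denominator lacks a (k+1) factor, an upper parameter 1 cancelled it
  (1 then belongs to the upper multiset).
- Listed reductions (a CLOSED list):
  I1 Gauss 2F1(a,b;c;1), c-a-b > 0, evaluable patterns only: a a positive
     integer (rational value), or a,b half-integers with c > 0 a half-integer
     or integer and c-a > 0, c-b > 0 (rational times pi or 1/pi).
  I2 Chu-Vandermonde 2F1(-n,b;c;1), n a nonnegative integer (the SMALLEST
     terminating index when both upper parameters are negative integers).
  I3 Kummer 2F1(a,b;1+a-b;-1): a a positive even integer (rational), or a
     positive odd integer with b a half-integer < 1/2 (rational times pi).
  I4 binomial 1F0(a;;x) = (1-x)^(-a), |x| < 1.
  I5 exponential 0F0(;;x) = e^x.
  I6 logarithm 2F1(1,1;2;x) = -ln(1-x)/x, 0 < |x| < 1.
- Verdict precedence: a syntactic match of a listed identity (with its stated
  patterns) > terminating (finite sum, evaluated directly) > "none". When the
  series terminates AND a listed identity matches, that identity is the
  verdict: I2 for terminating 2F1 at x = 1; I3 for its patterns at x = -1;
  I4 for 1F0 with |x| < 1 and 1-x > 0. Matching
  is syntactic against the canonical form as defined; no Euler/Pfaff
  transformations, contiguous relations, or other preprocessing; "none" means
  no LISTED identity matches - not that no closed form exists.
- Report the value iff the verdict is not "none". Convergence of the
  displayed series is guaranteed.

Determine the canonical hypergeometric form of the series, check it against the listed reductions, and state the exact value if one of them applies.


The tell: x = \frac{1}{4} and the product of the first k integers (prefactor 1) is k!.
Adjacent-term ratio: r(k) = \frac{1}{4} * (k+1) (k+\frac{8}{3}) / [(k+\frac{6}{7}) (k+1)] ; factor over Q: parameters, x = \frac{1}{4}, and C = 1.

Prefactor 1, argument \frac{1}{4}: 2F1 with upper {1, \frac{8}{3}} over lower {\frac{6}{7}}. Verdict: none - this 2F1 at x = \frac{1}{4} matches no listed pattern, and upper {1, \frac{8}{3}} holds no stopper.


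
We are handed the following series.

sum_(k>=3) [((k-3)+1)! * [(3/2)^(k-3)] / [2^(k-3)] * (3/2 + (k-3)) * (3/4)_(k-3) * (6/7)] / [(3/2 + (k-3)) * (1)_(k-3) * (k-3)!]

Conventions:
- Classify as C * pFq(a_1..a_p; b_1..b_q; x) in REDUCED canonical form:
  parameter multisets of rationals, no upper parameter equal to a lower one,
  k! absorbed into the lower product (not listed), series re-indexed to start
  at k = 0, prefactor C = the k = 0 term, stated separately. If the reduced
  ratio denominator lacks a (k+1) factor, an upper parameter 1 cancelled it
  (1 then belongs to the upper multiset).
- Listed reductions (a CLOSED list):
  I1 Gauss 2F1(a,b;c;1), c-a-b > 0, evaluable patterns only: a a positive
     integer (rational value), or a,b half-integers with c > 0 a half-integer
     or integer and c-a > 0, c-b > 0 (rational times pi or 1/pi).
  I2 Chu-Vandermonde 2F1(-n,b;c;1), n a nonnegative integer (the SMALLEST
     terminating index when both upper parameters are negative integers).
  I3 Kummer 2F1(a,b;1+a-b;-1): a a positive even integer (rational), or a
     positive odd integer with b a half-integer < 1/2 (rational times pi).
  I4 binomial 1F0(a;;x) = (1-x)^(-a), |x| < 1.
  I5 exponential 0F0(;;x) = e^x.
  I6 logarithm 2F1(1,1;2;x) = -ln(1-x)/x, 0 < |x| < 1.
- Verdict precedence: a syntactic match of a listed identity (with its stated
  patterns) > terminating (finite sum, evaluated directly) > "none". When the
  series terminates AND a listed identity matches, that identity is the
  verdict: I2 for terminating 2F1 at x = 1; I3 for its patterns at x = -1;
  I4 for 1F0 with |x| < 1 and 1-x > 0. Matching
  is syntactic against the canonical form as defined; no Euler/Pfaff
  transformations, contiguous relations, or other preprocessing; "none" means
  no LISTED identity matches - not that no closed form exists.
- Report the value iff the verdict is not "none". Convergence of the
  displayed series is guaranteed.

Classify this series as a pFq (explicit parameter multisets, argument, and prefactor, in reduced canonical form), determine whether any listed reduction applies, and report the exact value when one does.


With C = 6/7: the canonical form is 2F1(3/4, 2; 1; 3/4). Verdict: none - at argument 3/4 the multisets {3/4, 2} ; {1} match no listed identity.

Structural cue: t_0 = 6/7 here, and the factorial ratio (C = 6/7, x = 3/4) (k+a-1)!/(a-1)! is a rising factorial (a)_k.
Consecutive-term ratio: r(k) = (3/4) * (k+3/4) (k+2) / [(k+1) (k+1)] - poly over poly, x = (3/4) from leading terms; C = 6/7 at k = 0.


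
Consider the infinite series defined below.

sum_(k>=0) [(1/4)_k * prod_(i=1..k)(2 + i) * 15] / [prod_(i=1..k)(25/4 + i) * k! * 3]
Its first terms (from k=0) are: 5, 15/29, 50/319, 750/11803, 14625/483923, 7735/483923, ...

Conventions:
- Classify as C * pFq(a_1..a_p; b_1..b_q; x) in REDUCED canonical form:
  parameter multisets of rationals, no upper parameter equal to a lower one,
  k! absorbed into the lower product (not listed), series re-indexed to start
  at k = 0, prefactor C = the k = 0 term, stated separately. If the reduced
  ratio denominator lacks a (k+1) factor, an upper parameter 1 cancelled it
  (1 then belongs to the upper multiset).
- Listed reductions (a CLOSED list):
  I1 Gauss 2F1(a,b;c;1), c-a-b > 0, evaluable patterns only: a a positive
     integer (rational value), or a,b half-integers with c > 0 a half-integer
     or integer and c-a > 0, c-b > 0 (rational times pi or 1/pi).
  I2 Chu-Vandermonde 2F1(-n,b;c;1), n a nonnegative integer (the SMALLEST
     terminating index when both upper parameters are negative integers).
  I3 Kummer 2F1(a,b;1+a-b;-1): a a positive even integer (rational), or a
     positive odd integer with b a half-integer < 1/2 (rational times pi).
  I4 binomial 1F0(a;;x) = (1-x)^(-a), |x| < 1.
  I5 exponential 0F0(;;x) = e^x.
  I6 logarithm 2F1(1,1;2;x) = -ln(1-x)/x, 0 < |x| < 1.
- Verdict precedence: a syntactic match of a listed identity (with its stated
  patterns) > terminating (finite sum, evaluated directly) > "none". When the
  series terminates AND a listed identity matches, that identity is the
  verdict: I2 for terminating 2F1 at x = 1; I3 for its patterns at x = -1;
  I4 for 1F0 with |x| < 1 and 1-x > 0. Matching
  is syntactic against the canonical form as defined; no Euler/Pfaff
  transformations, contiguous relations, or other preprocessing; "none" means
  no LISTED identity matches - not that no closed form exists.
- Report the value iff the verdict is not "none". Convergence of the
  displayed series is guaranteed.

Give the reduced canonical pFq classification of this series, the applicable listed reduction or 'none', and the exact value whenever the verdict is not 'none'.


Key observation: from the first term 5: the running product (C = 5, x = 1) telescopes to a rising factorial.
Consecutive-term ratio: r(k) = 1 * (k+1/4) (k+3) / [(k+29/4) (k+1)] - poly over poly, x = 1 from leading terms; C = 5 at k = 0.

Classification (C = 5): 2F1 with upper {1/4, 3}, lower {29/4}, argument x = 1. Verdict: Gauss's theorem (I1) applies (x = 1: the Gamma ratio telescopes since c-a-b = 4 > 0 and a = 3 in Z>0). Hence: 2975/512.


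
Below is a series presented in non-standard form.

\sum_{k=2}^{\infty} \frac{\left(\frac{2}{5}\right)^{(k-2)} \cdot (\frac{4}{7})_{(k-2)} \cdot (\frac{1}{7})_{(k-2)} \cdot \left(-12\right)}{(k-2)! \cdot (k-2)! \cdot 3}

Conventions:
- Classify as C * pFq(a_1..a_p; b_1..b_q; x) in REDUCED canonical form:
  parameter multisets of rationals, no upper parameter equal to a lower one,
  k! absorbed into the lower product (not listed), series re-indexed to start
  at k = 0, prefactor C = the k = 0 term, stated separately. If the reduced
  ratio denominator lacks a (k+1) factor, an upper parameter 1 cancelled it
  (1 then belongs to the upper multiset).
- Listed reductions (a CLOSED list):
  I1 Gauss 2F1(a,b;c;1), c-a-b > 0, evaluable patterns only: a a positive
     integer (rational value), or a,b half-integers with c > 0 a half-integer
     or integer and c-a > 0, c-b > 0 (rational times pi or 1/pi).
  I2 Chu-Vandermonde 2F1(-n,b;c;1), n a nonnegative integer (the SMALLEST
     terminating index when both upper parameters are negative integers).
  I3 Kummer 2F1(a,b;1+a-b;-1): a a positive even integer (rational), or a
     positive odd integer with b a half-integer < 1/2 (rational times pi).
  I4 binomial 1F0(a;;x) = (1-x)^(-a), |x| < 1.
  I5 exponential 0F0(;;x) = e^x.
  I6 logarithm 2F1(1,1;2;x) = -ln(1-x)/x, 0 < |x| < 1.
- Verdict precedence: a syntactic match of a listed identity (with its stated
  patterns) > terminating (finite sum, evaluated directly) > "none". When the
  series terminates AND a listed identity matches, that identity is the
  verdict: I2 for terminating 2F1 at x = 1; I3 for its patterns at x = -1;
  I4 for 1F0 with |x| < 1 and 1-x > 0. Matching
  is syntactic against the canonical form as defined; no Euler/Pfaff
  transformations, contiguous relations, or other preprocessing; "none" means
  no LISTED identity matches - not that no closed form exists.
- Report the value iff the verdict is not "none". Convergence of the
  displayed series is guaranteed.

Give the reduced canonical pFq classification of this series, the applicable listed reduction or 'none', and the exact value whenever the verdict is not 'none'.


The tell: x = \frac{2}{5} and the denominator's factorial ratio (C = -4) is a lower Pochhammer.
Step ratio: r(k) = \frac{2}{5} * (k+\frac{1}{7}) (k+\frac{4}{7}) / [(k+1) (k+1)] - rational; roots negated = parameters, x = \frac{2}{5}, C = -4.

Reduced: x = \frac{2}{5}, 2F1, upper = {\frac{1}{7}, \frac{4}{7}}, lower = {1}, C = -4. Verdict: none. A 2F1 with upper {\frac{1}{7}, \frac{4}{7}} fits none of I1-I6 at x = \frac{2}{5}; the sum runs forever.


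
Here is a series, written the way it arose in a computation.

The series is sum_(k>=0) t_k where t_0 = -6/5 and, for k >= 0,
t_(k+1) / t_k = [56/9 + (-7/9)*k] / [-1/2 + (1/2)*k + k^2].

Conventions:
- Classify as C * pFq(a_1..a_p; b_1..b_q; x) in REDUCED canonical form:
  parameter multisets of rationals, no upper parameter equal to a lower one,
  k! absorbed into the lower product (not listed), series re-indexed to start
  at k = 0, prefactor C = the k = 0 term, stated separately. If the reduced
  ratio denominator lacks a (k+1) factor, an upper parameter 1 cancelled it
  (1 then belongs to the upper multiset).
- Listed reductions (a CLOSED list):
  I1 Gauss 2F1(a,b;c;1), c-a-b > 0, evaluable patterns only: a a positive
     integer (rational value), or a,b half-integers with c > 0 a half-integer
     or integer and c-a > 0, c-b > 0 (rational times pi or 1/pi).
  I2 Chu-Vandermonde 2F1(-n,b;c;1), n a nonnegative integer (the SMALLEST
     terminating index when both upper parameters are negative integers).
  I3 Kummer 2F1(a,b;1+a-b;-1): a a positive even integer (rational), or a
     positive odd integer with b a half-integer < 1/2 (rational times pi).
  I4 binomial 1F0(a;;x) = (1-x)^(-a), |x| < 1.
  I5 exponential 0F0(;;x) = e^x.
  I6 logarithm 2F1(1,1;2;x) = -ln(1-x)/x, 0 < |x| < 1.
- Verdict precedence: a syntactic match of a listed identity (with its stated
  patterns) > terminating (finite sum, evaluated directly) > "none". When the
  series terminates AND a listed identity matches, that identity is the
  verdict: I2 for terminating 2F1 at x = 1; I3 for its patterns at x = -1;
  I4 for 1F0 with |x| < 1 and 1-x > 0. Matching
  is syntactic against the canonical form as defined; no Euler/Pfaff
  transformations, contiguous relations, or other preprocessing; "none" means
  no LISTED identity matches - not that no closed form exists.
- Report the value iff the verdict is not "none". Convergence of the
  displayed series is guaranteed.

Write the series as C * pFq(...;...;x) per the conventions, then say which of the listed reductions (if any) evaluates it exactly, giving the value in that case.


First insight: x = (-7/9) and roots of the ratio polynomials (prefactor -6/5) are the negated parameters.
Term ratio: r(k) = (-7/9) * (k-8) / [(k-1/2) (k+1)] - rational in k, leading ratio (-7/9); with t_0 = -6/5, classification follows.

Classification (C = -6/5): 1F1 with upper {-8}, lower {-1/2}, argument x = -7/9. Verdict: terminating - upper parameter -8 makes this a finite sum (last index 8), evaluated exactly. Value: 302621378083886/1385028248175.
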